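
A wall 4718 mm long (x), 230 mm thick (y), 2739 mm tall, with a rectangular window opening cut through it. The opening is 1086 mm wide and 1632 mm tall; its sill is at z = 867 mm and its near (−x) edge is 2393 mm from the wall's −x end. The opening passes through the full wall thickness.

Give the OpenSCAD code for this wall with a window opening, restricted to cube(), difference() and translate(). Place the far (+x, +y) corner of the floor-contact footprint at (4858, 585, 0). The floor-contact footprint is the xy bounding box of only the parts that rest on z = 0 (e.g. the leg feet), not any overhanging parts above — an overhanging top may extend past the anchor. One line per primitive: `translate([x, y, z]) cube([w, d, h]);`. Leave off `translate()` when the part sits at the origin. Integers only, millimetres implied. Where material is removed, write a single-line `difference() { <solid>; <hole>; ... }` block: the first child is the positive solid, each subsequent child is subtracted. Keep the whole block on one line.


difference() { translate([140, 355, 0]) cube([4718, 230, 2739]); translate([2533, 355, 867]) cube([1086, 230, 1632]); }


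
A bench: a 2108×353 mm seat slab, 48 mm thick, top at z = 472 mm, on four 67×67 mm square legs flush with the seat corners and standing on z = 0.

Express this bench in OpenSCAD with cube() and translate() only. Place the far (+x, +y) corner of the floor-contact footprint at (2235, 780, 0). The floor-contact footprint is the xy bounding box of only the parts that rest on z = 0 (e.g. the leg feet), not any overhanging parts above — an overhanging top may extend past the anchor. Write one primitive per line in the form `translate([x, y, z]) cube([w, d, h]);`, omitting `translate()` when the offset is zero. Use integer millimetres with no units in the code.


// leg_h = 472 − 48 = 424
translate([127, 427, 424]) cube([2108, 353, 48]);
translate([127, 427, 0]) cube([67, 67, 424]);
translate([127, 713, 0]) cube([67, 67, 424]);
translate([2168, 427, 0]) cube([67, 67, 424]);
translate([2168, 713, 0]) cube([67, 67, 424]);


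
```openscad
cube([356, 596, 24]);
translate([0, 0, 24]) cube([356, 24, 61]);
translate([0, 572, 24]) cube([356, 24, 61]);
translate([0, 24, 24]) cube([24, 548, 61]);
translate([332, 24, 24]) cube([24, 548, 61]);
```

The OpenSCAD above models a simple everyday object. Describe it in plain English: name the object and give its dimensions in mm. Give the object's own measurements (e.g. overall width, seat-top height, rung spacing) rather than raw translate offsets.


An open-topped rectangular box: outside dimensions 356×596×85 mm, with a uniform wall and base thickness of 24 mm. The base is a full 356×596 slab on the floor; four walls sit on top of the base. The front and back walls (the −y and +y sides) span the full width; the two side walls fit between them.


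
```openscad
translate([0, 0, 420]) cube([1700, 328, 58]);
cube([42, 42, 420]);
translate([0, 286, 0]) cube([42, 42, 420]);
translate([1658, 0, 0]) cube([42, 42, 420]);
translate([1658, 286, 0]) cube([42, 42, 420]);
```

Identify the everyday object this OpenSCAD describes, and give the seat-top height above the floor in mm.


A bench. The seat-top height is 478 mm.

A long slab on four corner posts — a bench. The slab sits at z = 420 with thickness 58, so the top is 420 + 58 = 478 mm.


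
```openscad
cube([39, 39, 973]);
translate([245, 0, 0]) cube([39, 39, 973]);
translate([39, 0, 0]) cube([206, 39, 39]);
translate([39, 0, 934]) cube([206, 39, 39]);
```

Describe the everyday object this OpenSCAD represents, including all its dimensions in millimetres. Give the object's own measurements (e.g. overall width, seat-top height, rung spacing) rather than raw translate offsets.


A rectangular picture frame lying in the x–z plane (depth along y). The opening is 206 mm wide (x) by 895 mm tall (z), surrounded by a border 39 mm wide on all four sides. The frame is 39 mm deep and is made of two full-height vertical stiles with two horizontal rails fitted between them.


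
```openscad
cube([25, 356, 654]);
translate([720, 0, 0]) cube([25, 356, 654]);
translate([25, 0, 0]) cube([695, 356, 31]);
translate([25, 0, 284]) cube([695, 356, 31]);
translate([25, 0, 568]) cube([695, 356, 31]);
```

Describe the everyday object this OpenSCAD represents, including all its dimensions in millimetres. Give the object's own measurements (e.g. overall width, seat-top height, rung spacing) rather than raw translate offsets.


An open bookshelf. Two side panels, each 25 mm thick, 356 mm deep and 654 mm tall, stand 745 mm apart (outside-to-outside). Between them sit 3 shelves, each 31 mm thick and 356 mm deep, spanning the full gap between the sides. The bottom shelf rests on the floor (its underside at z = 0) and the clear gap between one shelf's top and the next shelf's underside is 253 mm.


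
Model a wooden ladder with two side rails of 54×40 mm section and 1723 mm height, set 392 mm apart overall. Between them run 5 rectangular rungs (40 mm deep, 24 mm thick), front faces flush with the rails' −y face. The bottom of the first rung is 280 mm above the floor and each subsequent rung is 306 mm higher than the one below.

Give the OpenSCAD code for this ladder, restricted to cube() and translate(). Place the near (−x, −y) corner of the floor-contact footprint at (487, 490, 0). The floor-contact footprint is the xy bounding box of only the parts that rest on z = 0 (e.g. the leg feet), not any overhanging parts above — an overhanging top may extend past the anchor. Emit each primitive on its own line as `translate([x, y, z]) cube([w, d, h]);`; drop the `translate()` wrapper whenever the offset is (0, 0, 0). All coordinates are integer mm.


translate([487, 490, 0]) cube([54, 40, 1723]);
translate([825, 490, 0]) cube([54, 40, 1723]);
translate([541, 490, 280]) cube([284, 40, 24]);
translate([541, 490, 586]) cube([284, 40, 24]);
translate([541, 490, 892]) cube([284, 40, 24]);
translate([541, 490, 1198]) cube([284, 40, 24]);
translate([541, 490, 1504]) cube([284, 40, 24]);


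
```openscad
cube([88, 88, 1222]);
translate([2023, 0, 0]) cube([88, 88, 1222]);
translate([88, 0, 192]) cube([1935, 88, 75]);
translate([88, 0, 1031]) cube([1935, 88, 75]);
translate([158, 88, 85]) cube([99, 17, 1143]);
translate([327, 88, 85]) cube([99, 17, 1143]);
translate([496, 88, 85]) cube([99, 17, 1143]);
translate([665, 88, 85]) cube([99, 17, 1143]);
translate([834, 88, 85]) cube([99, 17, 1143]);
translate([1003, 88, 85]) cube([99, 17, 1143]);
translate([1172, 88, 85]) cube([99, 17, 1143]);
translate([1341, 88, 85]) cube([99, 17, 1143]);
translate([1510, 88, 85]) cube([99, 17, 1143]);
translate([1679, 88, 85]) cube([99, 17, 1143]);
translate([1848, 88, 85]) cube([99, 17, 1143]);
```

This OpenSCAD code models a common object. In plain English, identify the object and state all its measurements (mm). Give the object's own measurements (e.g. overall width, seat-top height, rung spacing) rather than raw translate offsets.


A fence section. Two 88×88 mm posts, 1222 mm tall, stand on the floor with a clear span of 1935 mm between their inner faces. Two horizontal rails of 88×75 mm section span the gap between the posts with their undersides at z = 192 mm and z = 1031 mm, flush with the posts' −y face. 11 pickets, each 99 mm wide, 17 mm thick and 1143 mm tall, are fixed to the +y face of the rails with their bottoms at z = 85 mm, spaced across the span with a 70 mm gap after the −x post and between neighbouring pickets, with 76 mm left before the +x post.


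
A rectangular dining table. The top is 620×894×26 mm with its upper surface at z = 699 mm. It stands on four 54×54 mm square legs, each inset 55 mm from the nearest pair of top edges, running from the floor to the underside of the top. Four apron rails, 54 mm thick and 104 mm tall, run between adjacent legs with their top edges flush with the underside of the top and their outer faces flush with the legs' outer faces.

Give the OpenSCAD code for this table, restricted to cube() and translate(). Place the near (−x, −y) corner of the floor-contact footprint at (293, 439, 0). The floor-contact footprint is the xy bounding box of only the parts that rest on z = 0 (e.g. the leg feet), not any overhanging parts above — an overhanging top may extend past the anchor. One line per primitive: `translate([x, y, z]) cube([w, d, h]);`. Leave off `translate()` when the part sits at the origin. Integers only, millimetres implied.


translate([238, 384, 673]) cube([620, 894, 26]);
translate([293, 439, 0]) cube([54, 54, 673]);
translate([749, 439, 0]) cube([54, 54, 673]);
translate([293, 1169, 0]) cube([54, 54, 673]);
translate([749, 1169, 0]) cube([54, 54, 673]);
translate([347, 439, 569]) cube([402, 54, 104]);
translate([347, 1169, 569]) cube([402, 54, 104]);
translate([293, 493, 569]) cube([54, 676, 104]);
translate([749, 493, 569]) cube([54, 676, 104]);


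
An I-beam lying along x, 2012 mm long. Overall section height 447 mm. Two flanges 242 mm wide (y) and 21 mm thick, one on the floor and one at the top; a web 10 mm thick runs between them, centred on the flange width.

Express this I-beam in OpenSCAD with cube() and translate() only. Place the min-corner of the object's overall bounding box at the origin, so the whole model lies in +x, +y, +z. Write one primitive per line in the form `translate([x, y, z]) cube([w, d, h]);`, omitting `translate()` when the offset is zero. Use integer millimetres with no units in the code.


cube([2012, 242, 21]);
translate([0, 116, 21]) cube([2012, 10, 405]);
translate([0, 0, 426]) cube([2012, 242, 21]);


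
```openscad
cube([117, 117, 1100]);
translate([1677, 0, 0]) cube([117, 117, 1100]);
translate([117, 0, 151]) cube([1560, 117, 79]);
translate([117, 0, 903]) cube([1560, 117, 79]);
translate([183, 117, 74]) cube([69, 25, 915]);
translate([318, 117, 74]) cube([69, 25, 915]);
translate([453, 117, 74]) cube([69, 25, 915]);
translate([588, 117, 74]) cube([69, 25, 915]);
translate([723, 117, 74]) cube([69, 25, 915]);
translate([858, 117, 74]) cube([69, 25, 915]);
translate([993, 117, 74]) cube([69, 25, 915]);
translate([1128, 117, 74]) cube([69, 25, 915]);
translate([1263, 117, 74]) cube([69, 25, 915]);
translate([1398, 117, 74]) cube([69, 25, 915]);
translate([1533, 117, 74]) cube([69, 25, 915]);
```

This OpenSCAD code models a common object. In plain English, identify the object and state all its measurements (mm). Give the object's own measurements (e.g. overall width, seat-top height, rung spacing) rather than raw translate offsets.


A fence section. Two 117×117 mm posts, 1100 mm tall, stand on the floor with a clear span of 1560 mm between their inner faces. Two horizontal rails of 117×79 mm section span the gap between the posts with their undersides at z = 151 mm and z = 903 mm, flush with the posts' −y face. 11 pickets, each 69 mm wide, 25 mm thick and 915 mm tall, are fixed to the +y face of the rails with their bottoms at z = 74 mm, spaced across the span with a 66 mm gap after the −x post and between neighbouring pickets, with 75 mm left before the +x post.


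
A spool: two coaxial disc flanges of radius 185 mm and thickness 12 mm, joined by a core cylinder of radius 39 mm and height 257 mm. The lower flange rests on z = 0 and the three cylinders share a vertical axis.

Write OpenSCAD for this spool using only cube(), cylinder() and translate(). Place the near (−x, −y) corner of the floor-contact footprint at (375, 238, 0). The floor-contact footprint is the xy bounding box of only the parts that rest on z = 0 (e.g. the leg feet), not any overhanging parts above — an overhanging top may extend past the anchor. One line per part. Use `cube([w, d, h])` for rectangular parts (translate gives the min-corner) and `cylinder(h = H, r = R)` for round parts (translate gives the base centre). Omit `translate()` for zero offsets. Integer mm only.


translate([560, 423, 0]) cylinder(h = 12, r = 185);
translate([560, 423, 12]) cylinder(h = 257, r = 39);
translate([560, 423, 269]) cylinder(h = 12, r = 185);


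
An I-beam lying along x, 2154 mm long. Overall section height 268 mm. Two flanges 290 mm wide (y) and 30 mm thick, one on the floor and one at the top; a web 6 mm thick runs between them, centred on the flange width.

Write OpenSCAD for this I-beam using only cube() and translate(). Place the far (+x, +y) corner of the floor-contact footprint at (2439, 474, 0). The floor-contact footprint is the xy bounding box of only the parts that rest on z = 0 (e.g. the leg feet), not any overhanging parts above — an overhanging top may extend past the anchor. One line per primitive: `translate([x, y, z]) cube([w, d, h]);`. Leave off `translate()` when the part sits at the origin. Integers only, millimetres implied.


translate([285, 184, 0]) cube([2154, 290, 30]);
translate([285, 326, 30]) cube([2154, 6, 208]);
translate([285, 184, 238]) cube([2154, 290, 30]);


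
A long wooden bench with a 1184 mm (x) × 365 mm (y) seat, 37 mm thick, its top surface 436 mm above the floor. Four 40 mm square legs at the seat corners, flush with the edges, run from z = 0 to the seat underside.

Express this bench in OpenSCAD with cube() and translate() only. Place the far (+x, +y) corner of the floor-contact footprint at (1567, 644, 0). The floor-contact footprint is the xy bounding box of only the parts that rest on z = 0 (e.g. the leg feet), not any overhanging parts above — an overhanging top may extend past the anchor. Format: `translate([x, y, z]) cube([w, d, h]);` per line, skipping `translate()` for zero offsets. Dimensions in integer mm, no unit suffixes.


translate([383, 279, 399]) cube([1184, 365, 37]);
translate([383, 279, 0]) cube([40, 40, 399]);
translate([383, 604, 0]) cube([40, 40, 399]);
translate([1527, 279, 0]) cube([40, 40, 399]);
translate([1527, 604, 0]) cube([40, 40, 399]);


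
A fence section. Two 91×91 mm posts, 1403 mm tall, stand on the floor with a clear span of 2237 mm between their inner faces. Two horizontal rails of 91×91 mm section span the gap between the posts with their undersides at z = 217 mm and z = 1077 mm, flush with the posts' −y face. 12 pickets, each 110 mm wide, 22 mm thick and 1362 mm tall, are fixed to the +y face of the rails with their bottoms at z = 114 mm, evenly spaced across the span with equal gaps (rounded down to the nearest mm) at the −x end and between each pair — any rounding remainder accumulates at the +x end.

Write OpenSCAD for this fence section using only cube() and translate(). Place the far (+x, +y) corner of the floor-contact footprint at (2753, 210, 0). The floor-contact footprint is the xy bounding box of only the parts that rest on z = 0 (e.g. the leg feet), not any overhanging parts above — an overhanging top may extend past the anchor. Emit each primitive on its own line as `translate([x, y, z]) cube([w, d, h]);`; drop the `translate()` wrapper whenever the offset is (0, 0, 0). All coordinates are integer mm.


translate([334, 119, 0]) cube([91, 91, 1403]);
translate([2662, 119, 0]) cube([91, 91, 1403]);
translate([425, 119, 217]) cube([2237, 91, 91]);
translate([425, 119, 1077]) cube([2237, 91, 91]);
translate([495, 210, 114]) cube([110, 22, 1362]);
translate([675, 210, 114]) cube([110, 22, 1362]);
translate([855, 210, 114]) cube([110, 22, 1362]);
translate([1035, 210, 114]) cube([110, 22, 1362]);
translate([1215, 210, 114]) cube([110, 22, 1362]);
translate([1395, 210, 114]) cube([110, 22, 1362]);
translate([1575, 210, 114]) cube([110, 22, 1362]);
translate([1755, 210, 114]) cube([110, 22, 1362]);
translate([1935, 210, 114]) cube([110, 22, 1362]);
translate([2115, 210, 114]) cube([110, 22, 1362]);
translate([2295, 210, 114]) cube([110, 22, 1362]);
translate([2475, 210, 114]) cube([110, 22, 1362]);


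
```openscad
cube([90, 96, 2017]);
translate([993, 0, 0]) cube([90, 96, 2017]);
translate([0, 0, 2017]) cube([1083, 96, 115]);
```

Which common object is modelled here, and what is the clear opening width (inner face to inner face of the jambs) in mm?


A door frame. The clear opening width is 903 mm.

Two 2017 mm tall posts with a header on top — a door frame. The left jamb is 90 mm wide at x = 0; the right jamb starts at x = 993. The clear opening is 993 − 90 = 903 mm.


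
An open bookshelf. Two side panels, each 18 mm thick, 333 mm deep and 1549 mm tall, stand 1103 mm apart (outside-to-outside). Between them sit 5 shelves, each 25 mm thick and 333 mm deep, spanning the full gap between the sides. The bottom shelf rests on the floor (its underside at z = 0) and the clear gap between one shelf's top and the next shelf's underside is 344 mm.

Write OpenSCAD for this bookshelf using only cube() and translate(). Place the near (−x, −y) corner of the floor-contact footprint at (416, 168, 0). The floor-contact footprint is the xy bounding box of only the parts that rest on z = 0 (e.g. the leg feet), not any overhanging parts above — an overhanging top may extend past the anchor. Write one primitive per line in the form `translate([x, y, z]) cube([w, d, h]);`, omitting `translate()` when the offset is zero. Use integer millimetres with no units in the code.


translate([416, 168, 0]) cube([18, 333, 1549]);
translate([1501, 168, 0]) cube([18, 333, 1549]);
translate([434, 168, 0]) cube([1067, 333, 25]);
translate([434, 168, 369]) cube([1067, 333, 25]);
translate([434, 168, 738]) cube([1067, 333, 25]);
translate([434, 168, 1107]) cube([1067, 333, 25]);
translate([434, 168, 1476]) cube([1067, 333, 25]);


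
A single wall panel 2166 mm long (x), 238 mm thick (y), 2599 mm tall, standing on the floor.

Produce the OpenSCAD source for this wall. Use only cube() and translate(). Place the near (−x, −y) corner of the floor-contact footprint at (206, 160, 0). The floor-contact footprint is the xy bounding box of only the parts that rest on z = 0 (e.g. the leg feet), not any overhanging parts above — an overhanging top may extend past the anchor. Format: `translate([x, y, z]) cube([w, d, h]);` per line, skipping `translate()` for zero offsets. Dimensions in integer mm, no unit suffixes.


translate([206, 160, 0]) cube([2166, 238, 2599]);


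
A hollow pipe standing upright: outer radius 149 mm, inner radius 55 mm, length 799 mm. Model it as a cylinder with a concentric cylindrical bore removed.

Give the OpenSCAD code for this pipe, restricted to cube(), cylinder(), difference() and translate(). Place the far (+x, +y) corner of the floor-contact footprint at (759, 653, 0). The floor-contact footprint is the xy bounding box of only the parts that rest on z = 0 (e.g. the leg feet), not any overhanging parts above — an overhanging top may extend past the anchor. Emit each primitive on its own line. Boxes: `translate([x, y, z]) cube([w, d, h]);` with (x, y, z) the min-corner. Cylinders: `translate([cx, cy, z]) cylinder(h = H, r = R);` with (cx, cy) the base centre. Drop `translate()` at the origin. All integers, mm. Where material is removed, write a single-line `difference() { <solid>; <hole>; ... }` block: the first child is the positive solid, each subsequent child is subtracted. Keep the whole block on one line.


difference() { translate([610, 504, 0]) cylinder(h = 799, r = 149); translate([610, 504, 0]) cylinder(h = 799, r = 55); }


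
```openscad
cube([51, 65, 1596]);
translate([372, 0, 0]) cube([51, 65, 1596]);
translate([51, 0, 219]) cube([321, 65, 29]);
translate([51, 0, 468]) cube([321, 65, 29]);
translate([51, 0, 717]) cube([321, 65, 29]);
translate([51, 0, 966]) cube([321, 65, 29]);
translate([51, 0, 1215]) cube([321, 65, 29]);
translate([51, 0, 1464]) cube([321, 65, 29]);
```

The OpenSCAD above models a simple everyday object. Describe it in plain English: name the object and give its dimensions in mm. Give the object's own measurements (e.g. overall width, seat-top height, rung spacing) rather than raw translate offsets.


A straight ladder. Two 51×65 mm vertical rails, 1596 mm tall, stand 423 mm apart (outside-to-outside) with their front faces coplanar on the −y side. 6 rungs, each 65 mm deep and 29 mm tall, span between the inner faces of the rails, front faces flush with the rails. The lowest rung's underside is at z = 219 mm and rungs are spaced 249 mm apart (underside to underside).


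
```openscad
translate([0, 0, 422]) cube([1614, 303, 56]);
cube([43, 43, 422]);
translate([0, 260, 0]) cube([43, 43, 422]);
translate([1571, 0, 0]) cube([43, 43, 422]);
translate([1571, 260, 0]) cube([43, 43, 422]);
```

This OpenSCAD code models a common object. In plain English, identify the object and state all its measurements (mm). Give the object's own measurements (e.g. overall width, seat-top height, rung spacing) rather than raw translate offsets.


A long wooden bench with a 1614 mm (x) × 303 mm (y) seat, 56 mm thick, its top surface 478 mm above the floor. Four 43 mm square legs at the seat corners, flush with the edges, run from z = 0 to the seat underside.


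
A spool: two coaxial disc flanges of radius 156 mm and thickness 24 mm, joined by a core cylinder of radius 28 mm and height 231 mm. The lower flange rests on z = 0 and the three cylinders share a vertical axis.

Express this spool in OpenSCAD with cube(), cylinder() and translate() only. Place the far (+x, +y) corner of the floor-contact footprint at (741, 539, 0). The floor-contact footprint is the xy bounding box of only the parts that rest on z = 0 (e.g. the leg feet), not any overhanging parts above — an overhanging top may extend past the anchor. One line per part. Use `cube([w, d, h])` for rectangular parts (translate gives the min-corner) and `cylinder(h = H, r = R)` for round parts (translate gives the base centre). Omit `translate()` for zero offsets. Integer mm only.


translate([585, 383, 0]) cylinder(h = 24, r = 156);
translate([585, 383, 24]) cylinder(h = 231, r = 28);
translate([585, 383, 255]) cylinder(h = 24, r = 156);


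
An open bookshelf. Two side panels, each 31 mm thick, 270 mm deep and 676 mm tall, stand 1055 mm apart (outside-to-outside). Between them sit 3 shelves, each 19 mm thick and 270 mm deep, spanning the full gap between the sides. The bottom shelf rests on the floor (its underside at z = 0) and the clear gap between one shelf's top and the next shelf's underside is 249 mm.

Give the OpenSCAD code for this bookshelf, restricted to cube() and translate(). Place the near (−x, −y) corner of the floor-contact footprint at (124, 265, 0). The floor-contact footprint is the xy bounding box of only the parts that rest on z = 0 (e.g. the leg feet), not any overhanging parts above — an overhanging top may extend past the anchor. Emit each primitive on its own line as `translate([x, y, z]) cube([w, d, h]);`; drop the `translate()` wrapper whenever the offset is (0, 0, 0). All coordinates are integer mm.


translate([124, 265, 0]) cube([31, 270, 676]);
translate([1148, 265, 0]) cube([31, 270, 676]);
translate([155, 265, 0]) cube([993, 270, 19]);
translate([155, 265, 268]) cube([993, 270, 19]);
translate([155, 265, 536]) cube([993, 270, 19]);


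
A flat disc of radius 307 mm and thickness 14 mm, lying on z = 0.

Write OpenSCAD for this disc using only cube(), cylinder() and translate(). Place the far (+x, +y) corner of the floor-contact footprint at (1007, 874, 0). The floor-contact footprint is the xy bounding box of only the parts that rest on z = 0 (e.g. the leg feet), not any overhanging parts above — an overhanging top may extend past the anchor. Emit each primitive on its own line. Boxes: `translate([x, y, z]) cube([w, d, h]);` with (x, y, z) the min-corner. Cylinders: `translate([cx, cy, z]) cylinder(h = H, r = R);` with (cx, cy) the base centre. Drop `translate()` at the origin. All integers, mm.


translate([700, 567, 0]) cylinder(h = 14, r = 307);


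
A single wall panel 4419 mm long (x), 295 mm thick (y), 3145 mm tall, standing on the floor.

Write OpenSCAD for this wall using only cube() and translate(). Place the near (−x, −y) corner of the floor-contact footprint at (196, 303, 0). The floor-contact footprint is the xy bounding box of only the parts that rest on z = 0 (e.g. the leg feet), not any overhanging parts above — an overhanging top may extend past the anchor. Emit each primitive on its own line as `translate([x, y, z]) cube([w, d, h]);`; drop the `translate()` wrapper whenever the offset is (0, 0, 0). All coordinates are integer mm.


translate([196, 303, 0]) cube([4419, 295, 3145]);


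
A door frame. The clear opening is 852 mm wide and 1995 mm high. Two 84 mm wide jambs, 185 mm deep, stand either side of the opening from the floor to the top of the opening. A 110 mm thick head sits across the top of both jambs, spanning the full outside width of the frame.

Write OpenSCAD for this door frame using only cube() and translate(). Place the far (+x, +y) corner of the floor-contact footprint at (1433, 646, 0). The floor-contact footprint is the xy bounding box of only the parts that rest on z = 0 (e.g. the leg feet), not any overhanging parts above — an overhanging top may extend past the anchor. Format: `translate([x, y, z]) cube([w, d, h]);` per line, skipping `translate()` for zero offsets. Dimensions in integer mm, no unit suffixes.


translate([413, 461, 0]) cube([84, 185, 1995]);
translate([1349, 461, 0]) cube([84, 185, 1995]);
translate([413, 461, 1995]) cube([1020, 185, 110]);


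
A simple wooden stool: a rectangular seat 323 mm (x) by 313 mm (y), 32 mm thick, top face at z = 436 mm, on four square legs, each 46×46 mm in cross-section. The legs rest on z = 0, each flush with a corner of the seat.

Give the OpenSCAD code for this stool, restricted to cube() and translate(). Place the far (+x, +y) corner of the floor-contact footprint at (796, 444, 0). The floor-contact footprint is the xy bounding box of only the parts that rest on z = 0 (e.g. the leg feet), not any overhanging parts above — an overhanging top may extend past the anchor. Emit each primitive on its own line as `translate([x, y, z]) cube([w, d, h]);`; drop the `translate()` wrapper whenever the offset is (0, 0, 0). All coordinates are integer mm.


translate([473, 131, 404]) cube([323, 313, 32]);
translate([473, 131, 0]) cube([46, 46, 404]);
translate([750, 131, 0]) cube([46, 46, 404]);
translate([473, 398, 0]) cube([46, 46, 404]);
translate([750, 398, 0]) cube([46, 46, 404]);


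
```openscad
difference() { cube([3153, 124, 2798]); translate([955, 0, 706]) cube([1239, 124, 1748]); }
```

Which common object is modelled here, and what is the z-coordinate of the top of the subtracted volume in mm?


A wall with a window opening. The window head height is 2454 mm.

A wall with a rectangular opening subtracted — a window. Sill at z = 706, opening 1748 mm tall, so the head is at 706 + 1748 = 2454 mm.


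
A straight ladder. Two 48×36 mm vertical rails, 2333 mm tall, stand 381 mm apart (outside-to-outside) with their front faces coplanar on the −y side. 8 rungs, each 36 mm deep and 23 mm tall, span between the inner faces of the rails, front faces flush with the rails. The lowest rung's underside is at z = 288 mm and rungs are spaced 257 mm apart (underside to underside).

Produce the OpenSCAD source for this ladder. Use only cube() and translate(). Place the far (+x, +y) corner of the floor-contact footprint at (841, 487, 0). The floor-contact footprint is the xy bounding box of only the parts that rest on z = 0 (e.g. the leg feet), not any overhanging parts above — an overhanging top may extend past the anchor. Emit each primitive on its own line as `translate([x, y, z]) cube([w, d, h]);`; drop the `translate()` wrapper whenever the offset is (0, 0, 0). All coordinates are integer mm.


// rung span = 381 - 2*48 = 285
// rung[k] z = 288 + k*257
translate([460, 451, 0]) cube([48, 36, 2333]);
translate([793, 451, 0]) cube([48, 36, 2333]);
translate([508, 451, 288]) cube([285, 36, 23]);
translate([508, 451, 545]) cube([285, 36, 23]);
translate([508, 451, 802]) cube([285, 36, 23]);
translate([508, 451, 1059]) cube([285, 36, 23]);
translate([508, 451, 1316]) cube([285, 36, 23]);
translate([508, 451, 1573]) cube([285, 36, 23]);
translate([508, 451, 1830]) cube([285, 36, 23]);
translate([508, 451, 2087]) cube([285, 36, 23]);


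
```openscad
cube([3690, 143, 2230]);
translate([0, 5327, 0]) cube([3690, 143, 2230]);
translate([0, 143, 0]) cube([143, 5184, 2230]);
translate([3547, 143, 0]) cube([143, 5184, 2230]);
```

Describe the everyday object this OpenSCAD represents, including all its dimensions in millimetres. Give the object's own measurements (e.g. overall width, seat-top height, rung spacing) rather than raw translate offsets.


The wall frame of a small rectangular building: four walls, each 2230 mm tall and 143 mm thick, enclosing a footprint 3690 mm (x) by 5470 mm (y) outside-to-outside, with no floor or roof. The front and back walls (the −y and +y sides) span the full width; the two side walls fit between them.


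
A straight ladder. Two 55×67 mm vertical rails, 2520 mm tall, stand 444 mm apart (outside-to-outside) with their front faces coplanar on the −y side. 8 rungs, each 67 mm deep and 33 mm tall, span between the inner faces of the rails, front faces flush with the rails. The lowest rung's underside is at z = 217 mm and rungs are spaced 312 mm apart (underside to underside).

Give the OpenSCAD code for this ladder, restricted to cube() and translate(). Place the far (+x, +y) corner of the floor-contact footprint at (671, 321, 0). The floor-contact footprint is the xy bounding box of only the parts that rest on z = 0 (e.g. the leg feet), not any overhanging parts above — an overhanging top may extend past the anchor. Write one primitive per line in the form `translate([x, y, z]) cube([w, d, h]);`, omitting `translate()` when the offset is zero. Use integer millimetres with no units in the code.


translate([227, 254, 0]) cube([55, 67, 2520]);
translate([616, 254, 0]) cube([55, 67, 2520]);
translate([282, 254, 217]) cube([334, 67, 33]);
translate([282, 254, 529]) cube([334, 67, 33]);
translate([282, 254, 841]) cube([334, 67, 33]);
translate([282, 254, 1153]) cube([334, 67, 33]);
translate([282, 254, 1465]) cube([334, 67, 33]);
translate([282, 254, 1777]) cube([334, 67, 33]);
translate([282, 254, 2089]) cube([334, 67, 33]);
translate([282, 254, 2401]) cube([334, 67, 33]);


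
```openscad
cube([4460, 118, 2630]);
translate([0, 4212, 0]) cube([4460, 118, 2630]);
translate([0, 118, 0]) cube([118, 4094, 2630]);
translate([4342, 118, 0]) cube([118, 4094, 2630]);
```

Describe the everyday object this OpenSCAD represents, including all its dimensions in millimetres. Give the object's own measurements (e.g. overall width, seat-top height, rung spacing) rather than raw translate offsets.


The wall frame of a small rectangular building: four walls, each 2630 mm tall and 118 mm thick, enclosing a footprint 4460 mm (x) by 4330 mm (y) outside-to-outside, with no floor or roof. The front and back walls (the −y and +y sides) span the full width; the two side walls fit between them.


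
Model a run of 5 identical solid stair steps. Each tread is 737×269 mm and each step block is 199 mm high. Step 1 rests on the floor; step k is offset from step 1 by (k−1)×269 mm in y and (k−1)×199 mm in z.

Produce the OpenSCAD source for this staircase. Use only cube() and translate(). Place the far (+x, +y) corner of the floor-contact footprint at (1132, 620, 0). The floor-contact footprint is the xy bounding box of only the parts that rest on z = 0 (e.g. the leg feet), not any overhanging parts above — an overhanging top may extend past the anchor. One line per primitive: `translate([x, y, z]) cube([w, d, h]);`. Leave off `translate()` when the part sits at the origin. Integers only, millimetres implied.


translate([395, 351, 0]) cube([737, 269, 199]);
translate([395, 620, 199]) cube([737, 269, 199]);
translate([395, 889, 398]) cube([737, 269, 199]);
translate([395, 1158, 597]) cube([737, 269, 199]);
translate([395, 1427, 796]) cube([737, 269, 199]);


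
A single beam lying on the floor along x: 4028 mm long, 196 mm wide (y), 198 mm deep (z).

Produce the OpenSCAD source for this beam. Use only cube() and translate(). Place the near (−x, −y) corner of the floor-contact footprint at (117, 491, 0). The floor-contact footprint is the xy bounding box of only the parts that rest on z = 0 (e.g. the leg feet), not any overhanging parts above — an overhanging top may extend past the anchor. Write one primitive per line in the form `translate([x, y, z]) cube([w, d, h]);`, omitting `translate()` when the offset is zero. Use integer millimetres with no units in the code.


translate([117, 491, 0]) cube([4028, 196, 198]);


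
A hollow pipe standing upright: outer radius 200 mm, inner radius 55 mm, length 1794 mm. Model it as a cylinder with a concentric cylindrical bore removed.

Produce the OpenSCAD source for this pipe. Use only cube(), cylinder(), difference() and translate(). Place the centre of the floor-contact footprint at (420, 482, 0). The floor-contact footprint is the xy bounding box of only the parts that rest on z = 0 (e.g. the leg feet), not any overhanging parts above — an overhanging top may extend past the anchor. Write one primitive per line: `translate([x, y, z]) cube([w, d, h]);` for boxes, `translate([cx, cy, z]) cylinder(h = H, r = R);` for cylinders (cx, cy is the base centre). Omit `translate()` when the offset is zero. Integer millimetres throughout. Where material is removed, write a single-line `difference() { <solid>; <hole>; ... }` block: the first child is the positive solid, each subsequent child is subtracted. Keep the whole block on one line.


difference() { translate([420, 482, 0]) cylinder(h = 1794, r = 200); translate([420, 482, 0]) cylinder(h = 1794, r = 55); }


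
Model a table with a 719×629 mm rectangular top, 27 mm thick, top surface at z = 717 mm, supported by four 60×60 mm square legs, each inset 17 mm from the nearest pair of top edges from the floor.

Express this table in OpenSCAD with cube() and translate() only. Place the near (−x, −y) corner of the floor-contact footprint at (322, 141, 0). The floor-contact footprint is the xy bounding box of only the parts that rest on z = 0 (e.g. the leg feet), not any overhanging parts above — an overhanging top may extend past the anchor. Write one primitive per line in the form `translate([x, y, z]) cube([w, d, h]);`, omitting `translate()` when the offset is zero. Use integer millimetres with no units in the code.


translate([305, 124, 690]) cube([719, 629, 27]);
translate([322, 141, 0]) cube([60, 60, 690]);
translate([947, 141, 0]) cube([60, 60, 690]);
translate([322, 676, 0]) cube([60, 60, 690]);
translate([947, 676, 0]) cube([60, 60, 690]);


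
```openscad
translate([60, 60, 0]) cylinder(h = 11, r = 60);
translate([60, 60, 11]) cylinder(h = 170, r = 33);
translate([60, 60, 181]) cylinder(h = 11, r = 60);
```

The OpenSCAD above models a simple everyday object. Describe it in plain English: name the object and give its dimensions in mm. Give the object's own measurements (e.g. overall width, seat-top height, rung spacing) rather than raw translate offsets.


A spool: two coaxial disc flanges of radius 60 mm and thickness 11 mm, joined by a core cylinder of radius 33 mm and height 170 mm. The lower flange rests on z = 0 and the three cylinders share a vertical axis.


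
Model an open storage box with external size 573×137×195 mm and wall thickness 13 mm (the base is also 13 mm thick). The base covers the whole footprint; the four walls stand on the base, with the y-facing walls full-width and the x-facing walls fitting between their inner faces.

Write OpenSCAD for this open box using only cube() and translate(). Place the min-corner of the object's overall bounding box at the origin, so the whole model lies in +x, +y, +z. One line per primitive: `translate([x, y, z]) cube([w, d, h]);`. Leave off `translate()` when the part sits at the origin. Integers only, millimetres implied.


cube([573, 137, 13]);
translate([0, 0, 13]) cube([573, 13, 182]);
translate([0, 124, 13]) cube([573, 13, 182]);
translate([0, 13, 13]) cube([13, 111, 182]);
translate([560, 13, 13]) cube([13, 111, 182]);


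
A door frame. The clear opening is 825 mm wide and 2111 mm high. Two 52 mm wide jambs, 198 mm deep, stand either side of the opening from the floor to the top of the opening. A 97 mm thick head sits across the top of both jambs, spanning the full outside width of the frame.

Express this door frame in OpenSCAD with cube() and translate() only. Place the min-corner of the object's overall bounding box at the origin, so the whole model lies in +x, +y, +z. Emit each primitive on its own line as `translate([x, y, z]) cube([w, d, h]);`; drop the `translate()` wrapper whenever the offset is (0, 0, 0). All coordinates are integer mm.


cube([52, 198, 2111]);
translate([877, 0, 0]) cube([52, 198, 2111]);
translate([0, 0, 2111]) cube([929, 198, 97]);


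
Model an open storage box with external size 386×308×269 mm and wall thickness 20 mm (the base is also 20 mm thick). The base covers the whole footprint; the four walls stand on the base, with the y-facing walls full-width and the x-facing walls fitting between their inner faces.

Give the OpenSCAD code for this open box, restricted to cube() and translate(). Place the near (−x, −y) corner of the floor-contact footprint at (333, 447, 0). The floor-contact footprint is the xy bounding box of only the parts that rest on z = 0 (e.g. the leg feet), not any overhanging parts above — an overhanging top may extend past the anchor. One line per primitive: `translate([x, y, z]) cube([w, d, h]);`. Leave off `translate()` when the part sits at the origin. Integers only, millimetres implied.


translate([333, 447, 0]) cube([386, 308, 20]);
translate([333, 447, 20]) cube([386, 20, 249]);
translate([333, 735, 20]) cube([386, 20, 249]);
translate([333, 467, 20]) cube([20, 268, 249]);
translate([699, 467, 20]) cube([20, 268, 249]);


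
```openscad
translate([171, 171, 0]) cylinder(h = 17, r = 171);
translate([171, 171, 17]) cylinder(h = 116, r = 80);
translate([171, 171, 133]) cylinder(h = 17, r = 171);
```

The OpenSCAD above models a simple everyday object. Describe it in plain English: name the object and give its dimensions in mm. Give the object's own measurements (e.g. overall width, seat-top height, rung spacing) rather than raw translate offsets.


A spool: two coaxial disc flanges of radius 171 mm and thickness 17 mm, joined by a core cylinder of radius 80 mm and height 116 mm. The lower flange rests on z = 0 and the three cylinders share a vertical axis.


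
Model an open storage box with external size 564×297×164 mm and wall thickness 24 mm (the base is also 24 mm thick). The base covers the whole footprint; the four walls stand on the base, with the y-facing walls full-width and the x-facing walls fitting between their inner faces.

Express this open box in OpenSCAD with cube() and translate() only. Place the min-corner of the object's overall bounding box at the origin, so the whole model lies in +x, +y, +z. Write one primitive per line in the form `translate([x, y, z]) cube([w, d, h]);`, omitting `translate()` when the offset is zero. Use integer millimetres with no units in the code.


cube([564, 297, 24]);
translate([0, 0, 24]) cube([564, 24, 140]);
translate([0, 273, 24]) cube([564, 24, 140]);
translate([0, 24, 24]) cube([24, 249, 140]);
translate([540, 24, 24]) cube([24, 249, 140]);


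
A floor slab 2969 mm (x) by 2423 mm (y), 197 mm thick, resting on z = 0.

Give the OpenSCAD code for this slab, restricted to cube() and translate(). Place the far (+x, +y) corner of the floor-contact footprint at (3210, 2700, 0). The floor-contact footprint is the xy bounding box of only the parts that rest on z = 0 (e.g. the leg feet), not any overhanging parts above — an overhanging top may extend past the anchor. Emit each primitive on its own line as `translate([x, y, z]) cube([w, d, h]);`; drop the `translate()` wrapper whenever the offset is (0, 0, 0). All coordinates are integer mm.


translate([241, 277, 0]) cube([2969, 2423, 197]);


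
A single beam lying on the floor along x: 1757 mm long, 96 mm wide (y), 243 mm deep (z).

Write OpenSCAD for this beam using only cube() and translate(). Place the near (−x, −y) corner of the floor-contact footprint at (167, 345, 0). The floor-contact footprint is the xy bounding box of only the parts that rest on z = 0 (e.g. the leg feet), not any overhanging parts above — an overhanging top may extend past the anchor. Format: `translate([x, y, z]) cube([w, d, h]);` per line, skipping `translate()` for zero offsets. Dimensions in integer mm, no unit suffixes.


translate([167, 345, 0]) cube([1757, 96, 243]);
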